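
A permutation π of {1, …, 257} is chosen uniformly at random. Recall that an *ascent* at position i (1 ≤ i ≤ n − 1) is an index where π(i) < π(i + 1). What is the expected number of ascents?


Write X = Σ X_I over i = 1, …, 256, with X_I the indicator of one ascent.
There are 256 indicators.
For each fixed i, the pair (π(i), π(i+1)) is a uniformly random ordered pair of distinct values from {1, …, 257}; by symmetry P[π(i) < π(i+1)] = 1/2.
By linearity: E[X] = 256 · (1/2) = (257 − 1) · (1/2) = 128 ≈ 128.000000.

E[X] = 128 = 128.000000.


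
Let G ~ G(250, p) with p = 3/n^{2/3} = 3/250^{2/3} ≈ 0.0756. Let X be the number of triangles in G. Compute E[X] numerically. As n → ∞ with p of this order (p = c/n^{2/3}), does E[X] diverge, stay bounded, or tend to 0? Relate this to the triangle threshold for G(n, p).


Number of potential triangles: C(250, 3) = 2573000.
Each occurs with probability p³ ≈ (0.0756)³ ≈ 4.32000e-04.
By linearity: E[X] = C(250, 3)·p³ ≈ 2573000 · 4.32000e-04 ≈ 1111.536.
Since α = 2/3 < 1, p = c/n^{2/3} ≫ 1/n is above the triangle threshold p ~ 1/n. Asymptotically E[X] ~ (c³/6)·n^{3(1−α)} = (3³/6)·n^{1} → ∞; triangles are abundant w.h.p.

E[X] ≈ 1111.536; in regime p = Θ(1/n^{2/3}) E[X] diverges (above the triangle threshold p ~ 1/n).


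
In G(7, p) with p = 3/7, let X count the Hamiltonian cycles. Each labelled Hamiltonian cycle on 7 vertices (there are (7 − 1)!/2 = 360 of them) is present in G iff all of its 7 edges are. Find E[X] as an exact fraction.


K_7 has (7 − 1)!/2 = 360 labelled Hamiltonian cycles.
For each such Hamiltonian cycle H, let X_H = 1 if all 7 edges of H are present in G. Then P[X_H = 1] = p^{7} = (3/7)^{7} = 2187/823543.
By linearity of expectation: E[X] = Σ_H E[X_H] = 360 · p^{7} = 360 · 2187/823543 = 787320/823543.
Numerically: E[X] ≈ 0.95602.

E[X] = 360 · (3/7)^{7} = 787320/823543 ≈ 0.95602.


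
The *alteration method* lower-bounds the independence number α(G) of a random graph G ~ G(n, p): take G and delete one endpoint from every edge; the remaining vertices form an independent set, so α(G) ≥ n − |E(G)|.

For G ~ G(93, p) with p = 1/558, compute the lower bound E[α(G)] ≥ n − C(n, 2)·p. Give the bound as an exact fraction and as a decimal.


E[|E(G)|] = C(93, 2)·p = 4278 · (1/558) = 23/3.
E[α(G)] ≥ n − E[|E(G)|] = 93 − 23/3 = 256/3.
Numerically: ≈ 85.333.
(This is only a lower bound; the true E[α(G)] may be larger.)

E[α(G)] ≥ 256/3 ≈ 85.333.


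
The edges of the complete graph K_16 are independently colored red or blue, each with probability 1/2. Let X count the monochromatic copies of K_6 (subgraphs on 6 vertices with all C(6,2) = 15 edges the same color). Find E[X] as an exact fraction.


Let X = Σ_S X_S over the C(16, 6) = 8008 subsets S of size 6, where X_S = 1 if the K_6 on S is monochromatic.
For a fixed S, the K_6 on S has C(6, 2) = 15 edges. P[all 15 edges red] = (1/2)^15, and likewise for blue, so P[monochromatic] = 2·(1/2)^15 = 2^{1 − 15} = 1/16384.
By linearity: E[X] = C(16, 6) · 2^{1 − 15} = 8008 · 1/16384 = 1001/2048.
Numerically: E[X] ≈ 0.48877.

E[X] = C(16,6)·2^(1−C(6,2)) = 1001/2048 ≈ 0.48877.


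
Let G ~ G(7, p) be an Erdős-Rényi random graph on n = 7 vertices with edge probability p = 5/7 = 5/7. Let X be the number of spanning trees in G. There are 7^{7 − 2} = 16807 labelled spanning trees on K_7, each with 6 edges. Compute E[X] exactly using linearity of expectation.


K_7 has 7^{7 − 2} = 16807 labelled spanning trees.
For each such spanning tree H, let X_H = 1 if all 6 edges of H are present in G. Then P[X_H = 1] = p^{6} = (5/7)^{6} = 15625/117649.
By linearity: E[X] = Σ_H E[X_H] = 16807 · p^{6} = 16807 · 15625/117649 = 15625/7.
Numerically: E[X] ≈ 2232.

E[X] = 16807 · (5/7)^{6} = 15625/7 ≈ 2232.


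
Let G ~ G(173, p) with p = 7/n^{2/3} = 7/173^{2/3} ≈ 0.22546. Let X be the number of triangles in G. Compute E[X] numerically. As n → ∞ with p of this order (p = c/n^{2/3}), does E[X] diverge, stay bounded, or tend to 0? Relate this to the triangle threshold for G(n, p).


Number of potential triangles: C(173, 3) = 848046.
Each occurs with probability p³ ≈ (0.22546)³ ≈ 1.1460456e-02.
By linearity: E[X] = C(173, 3)·p³ ≈ 848046 · 1.1460456e-02 ≈ 9718.99422.
Since α = 2/3 < 1, p = c/n^{2/3} ≫ 1/n is above the triangle threshold p ~ 1/n. Asymptotically E[X] ~ (c³/6)·n^{3(1−α)} = (7³/6)·n^{1} → ∞; triangles are abundant w.h.p.

E[X] ≈ 9718.99422; in regime p = Θ(1/n^{2/3}) E[X] diverges (above the triangle threshold p ~ 1/n).


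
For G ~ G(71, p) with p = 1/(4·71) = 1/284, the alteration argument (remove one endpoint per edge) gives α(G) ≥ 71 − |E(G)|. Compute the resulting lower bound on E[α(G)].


E[|E(G)|] = C(71, 2)·p = 2485 · (1/284) = 35/4.
E[α(G)] ≥ n − E[|E(G)|] = 71 − 35/4 = 249/4.
Numerically: ≈ 62.25000.
(This is only a lower bound; the true E[α(G)] may be larger.)

E[α(G)] ≥ 249/4 ≈ 62.25000.


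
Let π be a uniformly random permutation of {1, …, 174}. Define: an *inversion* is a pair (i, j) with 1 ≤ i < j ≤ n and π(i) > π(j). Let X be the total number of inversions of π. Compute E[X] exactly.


Write X = Σ X_I over the C(174, 2) = 15051 pairs i < j, with X_I the indicator of one inversion.
There are 15051 indicators.
For each fixed pair i < j, the values π(i) and π(j) are two distinct elements of {1, …, 174} in uniformly random order; by symmetry P[π(i) > π(j)] = 1/2.
By linearity: E[X] = 15051 · (1/2) = C(174, 2) · (1/2) = 15051/2 = 15051/2 ≈ 7525.5000.

E[X] = 15051/2 = 7525.5000.


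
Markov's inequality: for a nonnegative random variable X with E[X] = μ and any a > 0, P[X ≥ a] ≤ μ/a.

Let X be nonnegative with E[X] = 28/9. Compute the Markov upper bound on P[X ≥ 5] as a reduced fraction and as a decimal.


μ = E[X] = 28/9, a = 5.
Markov: P[X ≥ 5] ≤ μ/a = (28/9)/5 = 28/45.
Numerically: ≈ 0.62222.
(Since a = 5 > μ = 3.11111, the bound 28/45 is < 1 and informative.)

P[X ≥ 5] ≤ 28/45 ≈ 0.62222.


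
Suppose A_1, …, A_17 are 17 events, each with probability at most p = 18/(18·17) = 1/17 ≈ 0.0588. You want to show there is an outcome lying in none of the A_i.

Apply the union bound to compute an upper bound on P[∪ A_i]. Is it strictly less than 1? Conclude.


Union bound: P[∪_{i=1}^{17} A_i] ≤ Σ_i P[A_i] ≤ 17·p = 17·(1/17) = 1.
Numerically: 1 ≈ 1.0000.
Is 1 < 1? NO.
Since the bound 1 is ≥ 1, the union bound is uninformative here; it does NOT by itself certify existence.

17·p = 1 ≈ 1.0000; existence NOT certified by the union bound.


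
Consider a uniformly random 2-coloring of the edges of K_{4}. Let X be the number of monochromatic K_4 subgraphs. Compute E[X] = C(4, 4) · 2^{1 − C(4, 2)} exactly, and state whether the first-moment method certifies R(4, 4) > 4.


E[X] = C(4, 4) · 2^{1 − 6} = 1 · 2^{−5} = 1/32.
As a reduced fraction: E[X] = 1/32 ≈ 0.031250.
Is E[X] < 1? YES.
Since E[X] < 1, there exists a 2-coloring of K_{4} with no monochromatic K_4; hence R(4, 4) > 4.

E[X] = 1/32 ≈ 0.031250; E[X] < 1, so R(4, 4) > 4.


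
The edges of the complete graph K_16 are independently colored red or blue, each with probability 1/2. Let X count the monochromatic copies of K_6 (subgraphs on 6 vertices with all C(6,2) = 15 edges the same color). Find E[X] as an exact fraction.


Let X = Σ_S X_S over the C(16, 6) = 8008 subsets S of size 6, where X_S = 1 if the K_6 on S is monochromatic.
For a fixed S, the K_6 on S has C(6, 2) = 15 edges. P[all 15 edges red] = (1/2)^15, and likewise for blue, so P[monochromatic] = 2·(1/2)^15 = 2^{1 − 15} = 1/16384.
By linearity: E[X] = C(16, 6) · 2^{1 − 15} = 8008 · 1/16384 = 1001/2048.
Numerically: E[X] ≈ 0.4888.

E[X] = C(16,6)·2^(1−C(6,2)) = 1001/2048 ≈ 0.4888.


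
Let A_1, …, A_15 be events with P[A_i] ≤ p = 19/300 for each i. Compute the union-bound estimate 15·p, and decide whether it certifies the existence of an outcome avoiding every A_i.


Union bound: P[∪_{i=1}^{15} A_i] ≤ Σ_i P[A_i] ≤ 15·p = 15·(19/300) = 19/20.
Numerically: 19/20 ≈ 0.9500000.
Is 19/20 < 1? YES.
Since P[∪ A_i] ≤ 19/20 < 1, the complement has P[∩ A_i^c] ≥ 1 − 19/20 = 1/20 > 0, so some outcome avoids every A_i.

15·p = 19/20 ≈ 0.9500000; existence CERTIFIED by the union bound.


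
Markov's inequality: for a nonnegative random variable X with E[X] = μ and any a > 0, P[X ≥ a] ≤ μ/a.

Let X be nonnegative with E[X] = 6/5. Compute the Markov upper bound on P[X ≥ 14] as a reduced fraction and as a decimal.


μ = E[X] = 6/5, a = 14.
Markov: P[X ≥ 14] ≤ μ/a = (6/5)/14 = 3/35.
Numerically: ≈ 0.0857.
(Since a = 14 > μ = 1.2000, the bound 3/35 is < 1 and informative.)

P[X ≥ 14] ≤ 3/35 ≈ 0.0857.


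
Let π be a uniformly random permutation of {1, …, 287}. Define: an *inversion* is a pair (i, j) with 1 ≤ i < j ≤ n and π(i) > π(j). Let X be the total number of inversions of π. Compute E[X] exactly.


Write X = Σ X_I over the C(287, 2) = 41041 pairs i < j, with X_I the indicator of one inversion.
There are 41041 indicators.
For each fixed pair i < j, the values π(i) and π(j) are two distinct elements of {1, …, 287} in uniformly random order; by symmetry P[π(i) > π(j)] = 1/2.
By linearity: E[X] = 41041 · (1/2) = C(287, 2) · (1/2) = 41041/2 = 41041/2 ≈ 20520.500.

E[X] = 41041/2 = 20520.500.


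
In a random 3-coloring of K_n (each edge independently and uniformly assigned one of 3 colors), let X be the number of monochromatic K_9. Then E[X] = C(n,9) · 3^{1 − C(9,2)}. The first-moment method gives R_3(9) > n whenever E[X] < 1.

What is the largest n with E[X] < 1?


We need C(n, 9) · 3^{1 − 36} < 1, i.e. C(n, 9) < 3^{36 − 1} = 50031545098999707.
Check values of n near the boundary:
  n = 295: C(295, 9) = 41221140106119260; 41221140106119260 < 50031545098999707? YES
  n = 296: C(296, 9) = 42513789098994080; 42513789098994080 < 50031545098999707? YES
  n = 297: C(297, 9) = 43842345008337645; 43842345008337645 < 50031545098999707? YES
  n = 298: C(298, 9) = 45207677551849890; 45207677551849890 < 50031545098999707? YES
  n = 299: C(299, 9) = 46610674441390059; 46610674441390059 < 50031545098999707? YES
  n = 300: C(300, 9) = 48052241692154700; 48052241692154700 < 50031545098999707? YES
  n = 301: C(301, 9) = 49533303936090975; 49533303936090975 < 50031545098999707? YES
  n = 302: C(302, 9) = 51054804739588650; 51054804739588650 < 50031545098999707? NO
  n = 303: C(303, 9) = 52617706925494425; 52617706925494425 < 50031545098999707? NO
  n = 304: C(304, 9) = 54222992899492560; 54222992899492560 < 50031545098999707? NO
The largest n with C(n, 9) < 50031545098999707 is n = 301 (where E[X] = 16511101312030325/16677181699666569 ≈ 0.99004). Hence R_3(9) > 301, i.e. R_3(9) ≥ 302.

Largest n = 301; hence R_3(9) > 301.


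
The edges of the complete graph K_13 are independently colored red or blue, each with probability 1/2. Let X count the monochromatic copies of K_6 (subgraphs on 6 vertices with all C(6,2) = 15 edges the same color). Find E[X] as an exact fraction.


Let X = Σ_S X_S over the C(13, 6) = 1716 subsets S of size 6, where X_S = 1 if the K_6 on S is monochromatic.
For a fixed S, the K_6 on S has C(6, 2) = 15 edges. P[all 15 edges red] = (1/2)^15, and likewise for blue, so P[monochromatic] = 2·(1/2)^15 = 2^{1 − 15} = 1/16384.
Summing: E[X] = C(13, 6) · 2^{1 − 15} = 1716 · 1/16384 = 429/4096.
Numerically: E[X] ≈ 0.10474.

E[X] = C(13,6)·2^(1−C(6,2)) = 429/4096 ≈ 0.10474.


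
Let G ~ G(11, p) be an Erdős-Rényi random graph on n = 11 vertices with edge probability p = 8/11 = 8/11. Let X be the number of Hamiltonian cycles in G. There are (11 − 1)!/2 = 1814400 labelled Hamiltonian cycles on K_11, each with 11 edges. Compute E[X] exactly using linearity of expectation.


K_11 has (11 − 1)!/2 = 1814400 labelled Hamiltonian cycles.
For each such Hamiltonian cycle H, let X_H = 1 if all 11 edges of H are present in G. Then P[X_H = 1] = p^{11} = (8/11)^{11} = 8589934592/285311670611.
By linearity: E[X] = Σ_H E[X_H] = 1814400 · p^{11} = 1814400 · 8589934592/285311670611 = 15585577323724800/285311670611.
Numerically: E[X] ≈ 5.463e+04.

E[X] = 1814400 · (8/11)^{11} = 15585577323724800/285311670611 ≈ 5.463e+04.


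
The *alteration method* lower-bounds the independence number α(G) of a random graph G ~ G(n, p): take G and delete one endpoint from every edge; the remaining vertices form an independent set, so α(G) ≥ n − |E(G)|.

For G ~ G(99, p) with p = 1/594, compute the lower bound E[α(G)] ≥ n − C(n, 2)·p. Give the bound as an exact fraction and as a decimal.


E[|E(G)|] = C(99, 2)·p = 4851 · (1/594) = 49/6.
E[α(G)] ≥ n − E[|E(G)|] = 99 − 49/6 = 545/6.
Numerically: ≈ 90.8333.
(This is only a lower bound; the true E[α(G)] may be larger.)

E[α(G)] ≥ 545/6 ≈ 90.8333.


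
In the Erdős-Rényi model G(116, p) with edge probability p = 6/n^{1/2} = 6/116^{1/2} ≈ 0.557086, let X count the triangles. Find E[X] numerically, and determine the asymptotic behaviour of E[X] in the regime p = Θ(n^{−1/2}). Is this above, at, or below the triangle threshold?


Number of potential triangles: C(116, 3) = 253460.
Each occurs with probability p³ ≈ (0.557086)³ ≈ 1.72888763e-01.
By linearity: E[X] = C(116, 3)·p³ ≈ 253460 · 1.72888763e-01 ≈ 43820.385903.
Since α = 1/2 < 1, p = c/n^{1/2} ≫ 1/n is above the triangle threshold p ~ 1/n. Asymptotically E[X] ~ (c³/6)·n^{3(1−α)} = (6³/6)·n^{1.5} → ∞; triangles are abundant w.h.p.

E[X] ≈ 43820.385903; in regime p = Θ(1/n^{1/2}) E[X] diverges (above the triangle threshold p ~ 1/n).


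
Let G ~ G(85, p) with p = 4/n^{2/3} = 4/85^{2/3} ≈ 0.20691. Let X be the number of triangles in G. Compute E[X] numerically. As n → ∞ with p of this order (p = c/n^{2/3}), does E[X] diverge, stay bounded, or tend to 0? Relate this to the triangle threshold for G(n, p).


Number of potential triangles: C(85, 3) = 98770.
Each occurs with probability p³ ≈ (0.20691)³ ≈ 8.85813149e-03.
By linearity: E[X] = C(85, 3)·p³ ≈ 98770 · 8.85813149e-03 ≈ 874.917647.
Since α = 2/3 < 1, p = c/n^{2/3} ≫ 1/n is above the triangle threshold p ~ 1/n. Asymptotically E[X] ~ (c³/6)·n^{3(1−α)} = (4³/6)·n^{1} → ∞; triangles are abundant w.h.p.

E[X] ≈ 874.917647; in regime p = Θ(1/n^{2/3}) E[X] diverges (above the triangle threshold p ~ 1/n).


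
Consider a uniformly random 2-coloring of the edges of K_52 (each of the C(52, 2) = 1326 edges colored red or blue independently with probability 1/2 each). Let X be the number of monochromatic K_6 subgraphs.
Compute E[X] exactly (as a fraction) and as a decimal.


Let X = Σ_S X_S over the C(52, 6) = 20358520 subsets S of size 6, where X_S = 1 if the K_6 on S is monochromatic.
For a fixed S, the K_6 on S has C(6, 2) = 15 edges. P[all 15 edges red] = (1/2)^15, and likewise for blue, so P[monochromatic] = 2·(1/2)^15 = 2^{1 − 15} = 1/16384.
By linearity: E[X] = C(52, 6) · 2^{1 − 15} = 20358520 · 1/16384 = 2544815/2048.
Numerically: E[X] ≈ 1242.585449.

E[X] = C(52,6)·2^(1−C(6,2)) = 2544815/2048 ≈ 1242.585449.


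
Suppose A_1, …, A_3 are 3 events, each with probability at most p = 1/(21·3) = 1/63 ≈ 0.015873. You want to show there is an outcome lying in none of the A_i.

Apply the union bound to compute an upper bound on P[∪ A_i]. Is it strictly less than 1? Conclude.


Union bound: P[∪_{i=1}^{3} A_i] ≤ Σ_i P[A_i] ≤ 3·p = 3·(1/63) = 1/21.
Numerically: 1/21 ≈ 0.047619.
Is 1/21 < 1? YES.
Since P[∪ A_i] ≤ 1/21 < 1, the complement has P[∩ A_i^c] ≥ 1 − 1/21 = 20/21 > 0, so some outcome avoids every A_i.

3·p = 1/21 ≈ 0.047619; existence CERTIFIED by the union bound.


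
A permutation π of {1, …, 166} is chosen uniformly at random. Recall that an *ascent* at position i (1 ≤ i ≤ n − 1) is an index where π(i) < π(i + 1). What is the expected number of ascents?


Write X = Σ X_I over i = 1, …, 165, with X_I the indicator of one ascent.
There are 165 indicators.
For each fixed i, the pair (π(i), π(i+1)) is a uniformly random ordered pair of distinct values from {1, …, 166}; by symmetry P[π(i) < π(i+1)] = 1/2.
By linearity: E[X] = 165 · (1/2) = (166 − 1) · (1/2) = 165/2 ≈ 82.50000.

E[X] = 165/2 = 82.50000.


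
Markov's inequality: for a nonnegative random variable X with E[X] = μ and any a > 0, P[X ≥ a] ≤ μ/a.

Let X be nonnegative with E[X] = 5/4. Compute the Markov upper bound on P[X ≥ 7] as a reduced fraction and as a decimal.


μ = E[X] = 5/4, a = 7.
Markov: P[X ≥ 7] ≤ μ/a = (5/4)/7 = 5/28.
Numerically: ≈ 0.179.
(Since a = 7 > μ = 1.250, the bound 5/28 is < 1 and informative.)

P[X ≥ 7] ≤ 5/28 ≈ 0.179.


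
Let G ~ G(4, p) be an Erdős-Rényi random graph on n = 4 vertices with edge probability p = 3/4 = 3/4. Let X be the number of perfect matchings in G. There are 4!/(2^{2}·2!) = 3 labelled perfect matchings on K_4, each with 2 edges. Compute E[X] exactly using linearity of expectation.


K_4 has 4!/(2^{2}·2!) = 3 labelled perfect matchings.
For each such perfect matching H, let X_H = 1 if all 2 edges of H are present in G. Then P[X_H = 1] = p^{2} = (3/4)^{2} = 9/16.
By linearity of expectation: E[X] = Σ_H E[X_H] = 3 · p^{2} = 3 · 9/16 = 27/16.
Numerically: E[X] ≈ 1.688.

E[X] = 3 · (3/4)^{2} = 27/16 ≈ 1.688.


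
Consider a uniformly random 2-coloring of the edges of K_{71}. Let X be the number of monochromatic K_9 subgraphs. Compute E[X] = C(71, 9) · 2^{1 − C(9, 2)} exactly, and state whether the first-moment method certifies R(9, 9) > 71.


E[X] = C(71, 9) · 2^{1 − 36} = 74473879480 · 2^{−35} = 74473879480/34359738368.
As a reduced fraction: E[X] = 9309234935/4294967296 ≈ 2.1674752.
Is E[X] < 1? NO.
Since E[X] ≥ 1, the first-moment bound is inconclusive at n = 71; it does NOT by itself certify R(9, 9) > 71.

E[X] = 9309234935/4294967296 ≈ 2.1674752; E[X] ≥ 1; first-moment method inconclusive here.


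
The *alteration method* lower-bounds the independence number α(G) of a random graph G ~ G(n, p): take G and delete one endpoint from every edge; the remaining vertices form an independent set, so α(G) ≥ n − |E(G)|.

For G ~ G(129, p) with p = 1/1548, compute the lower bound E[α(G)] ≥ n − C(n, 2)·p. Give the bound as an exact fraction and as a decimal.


E[|E(G)|] = C(129, 2)·p = 8256 · (1/1548) = 16/3.
E[α(G)] ≥ n − E[|E(G)|] = 129 − 16/3 = 371/3.
Numerically: ≈ 123.6667.
(This is only a lower bound; the true E[α(G)] may be larger.)

E[α(G)] ≥ 371/3 ≈ 123.6667.


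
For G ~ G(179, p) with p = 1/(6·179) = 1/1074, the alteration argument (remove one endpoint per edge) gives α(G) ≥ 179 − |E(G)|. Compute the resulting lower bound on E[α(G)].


E[|E(G)|] = C(179, 2)·p = 15931 · (1/1074) = 89/6.
E[α(G)] ≥ n − E[|E(G)|] = 179 − 89/6 = 985/6.
Numerically: ≈ 164.167.
(This is only a lower bound; the true E[α(G)] may be larger.)

E[α(G)] ≥ 985/6 ≈ 164.167.


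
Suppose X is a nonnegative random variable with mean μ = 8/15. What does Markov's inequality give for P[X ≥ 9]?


μ = E[X] = 8/15, a = 9.
Markov: P[X ≥ 9] ≤ μ/a = (8/15)/9 = 8/135.
Numerically: ≈ 0.0593.
(Since a = 9 > μ = 0.5333, the bound 8/135 is < 1 and informative.)

P[X ≥ 9] ≤ 8/135 ≈ 0.0593.


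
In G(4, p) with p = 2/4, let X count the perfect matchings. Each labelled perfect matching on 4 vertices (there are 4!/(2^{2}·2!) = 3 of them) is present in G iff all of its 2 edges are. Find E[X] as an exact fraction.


K_4 has 4!/(2^{2}·2!) = 3 labelled perfect matchings.
For each such perfect matching H, let X_H = 1 if all 2 edges of H are present in G. Then P[X_H = 1] = p^{2} = (1/2)^{2} = 1/4.
By linearity: E[X] = Σ_H E[X_H] = 3 · p^{2} = 3 · 1/4 = 3/4.
Numerically: E[X] ≈ 0.75.

E[X] = 3 · (1/2)^{2} = 3/4 ≈ 0.75.


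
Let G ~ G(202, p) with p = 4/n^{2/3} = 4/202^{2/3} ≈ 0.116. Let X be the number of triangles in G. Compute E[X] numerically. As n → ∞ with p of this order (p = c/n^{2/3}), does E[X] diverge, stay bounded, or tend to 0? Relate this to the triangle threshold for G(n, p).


Number of potential triangles: C(202, 3) = 1353400.
Each occurs with probability p³ ≈ (0.116)³ ≈ 1.56847e-03.
By linearity: E[X] = C(202, 3)·p³ ≈ 1353400 · 1.56847e-03 ≈ 2122.772.
Since α = 2/3 < 1, p = c/n^{2/3} ≫ 1/n is above the triangle threshold p ~ 1/n. Asymptotically E[X] ~ (c³/6)·n^{3(1−α)} = (4³/6)·n^{1} → ∞; triangles are abundant w.h.p.

E[X] ≈ 2122.772; in regime p = Θ(1/n^{2/3}) E[X] diverges (above the triangle threshold p ~ 1/n).


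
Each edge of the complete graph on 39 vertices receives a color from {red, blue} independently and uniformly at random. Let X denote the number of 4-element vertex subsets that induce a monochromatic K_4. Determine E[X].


Let X = Σ_S X_S over the C(39, 4) = 82251 subsets S of size 4, where X_S = 1 if the K_4 on S is monochromatic.
For a fixed S, the K_4 on S has C(4, 2) = 6 edges. P[all 6 edges red] = (1/2)^6, and likewise for blue, so P[monochromatic] = 2·(1/2)^6 = 2^{1 − 6} = 1/32.
By linearity of expectation: E[X] = C(39, 4) · 2^{1 − 6} = 82251 · 1/32 = 82251/32.
Numerically: E[X] ≈ 2570.344.

E[X] = C(39,4)·2^(1−C(4,2)) = 82251/32 ≈ 2570.344.


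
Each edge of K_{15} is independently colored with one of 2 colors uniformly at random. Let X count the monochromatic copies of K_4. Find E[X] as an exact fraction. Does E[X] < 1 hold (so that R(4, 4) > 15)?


E[X] = C(15, 4) · 2^{1 − 6} = 1365 · 2^{−5} = 1365/32.
As a reduced fraction: E[X] = 1365/32 ≈ 42.656.
Is E[X] < 1? NO.
Since E[X] ≥ 1, the first-moment bound is inconclusive at n = 15; it does NOT by itself certify R(4, 4) > 15.

E[X] = 1365/32 ≈ 42.656; E[X] ≥ 1; first-moment method inconclusive here.


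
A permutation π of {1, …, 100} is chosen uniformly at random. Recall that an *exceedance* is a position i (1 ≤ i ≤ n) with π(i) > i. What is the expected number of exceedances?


Write X = Σ_{i=1}^{100} X_i, where X_i = 1_{π(i) > i}.
For each fixed i, π(i) is uniform over {1, …, 100} (marginal of a uniform permutation), so P[π(i) > i] = (n − i)/n. Summing: Σ_{i=1}^{100} (n − i)/n = (0 + 1 + … + 99)/100 = 100(100 − 1)/(2·100) = (100 − 1)/2.
Hence E[X] = Σ_{i=1}^{100} (100 − i)/100 = 99/2 ≈ 49.5000.

E[X] = 99/2 = 49.5000.


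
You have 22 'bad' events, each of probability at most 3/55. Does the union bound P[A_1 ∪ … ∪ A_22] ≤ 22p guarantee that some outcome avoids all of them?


Union bound: P[∪_{i=1}^{22} A_i] ≤ Σ_i P[A_i] ≤ 22·p = 22·(3/55) = 6/5.
Numerically: 6/5 ≈ 1.200000.
Is 6/5 < 1? NO.
Since the bound 6/5 is ≥ 1, the union bound is uninformative here; it does NOT by itself certify existence.

22·p = 6/5 ≈ 1.200000; existence NOT certified by the union bound.


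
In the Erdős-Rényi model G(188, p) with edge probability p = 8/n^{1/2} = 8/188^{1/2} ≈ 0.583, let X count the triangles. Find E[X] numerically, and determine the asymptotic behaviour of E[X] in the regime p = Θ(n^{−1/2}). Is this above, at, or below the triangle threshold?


Number of potential triangles: C(188, 3) = 1089836.
Each occurs with probability p³ ≈ (0.583)³ ≈ 1.98625e-01.
By linearity: E[X] = C(188, 3)·p³ ≈ 1089836 · 1.98625e-01 ≈ 216468.315.
Since α = 1/2 < 1, p = c/n^{1/2} ≫ 1/n is above the triangle threshold p ~ 1/n. Asymptotically E[X] ~ (c³/6)·n^{3(1−α)} = (8³/6)·n^{1.5} → ∞; triangles are abundant w.h.p.

E[X] ≈ 216468.315; in regime p = Θ(1/n^{1/2}) E[X] diverges (above the triangle threshold p ~ 1/n).


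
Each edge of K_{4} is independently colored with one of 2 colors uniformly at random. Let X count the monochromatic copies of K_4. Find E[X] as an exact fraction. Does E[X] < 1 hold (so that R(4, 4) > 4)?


E[X] = C(4, 4) · 2^{1 − 6} = 1 · 2^{−5} = 1/32.
As a reduced fraction: E[X] = 1/32 ≈ 0.031.
Is E[X] < 1? YES.
Since E[X] < 1, there exists a 2-coloring of K_{4} with no monochromatic K_4; hence R(4, 4) > 4.

E[X] = 1/32 ≈ 0.031; E[X] < 1, so R(4, 4) > 4.


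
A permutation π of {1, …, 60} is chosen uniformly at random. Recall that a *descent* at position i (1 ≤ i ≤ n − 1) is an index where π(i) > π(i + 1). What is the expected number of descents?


Write X = Σ X_I over i = 1, …, 59, with X_I the indicator of one descent.
There are 59 indicators.
For each fixed i, the pair (π(i), π(i+1)) is a uniformly random ordered pair of distinct values from {1, …, 60}; by symmetry P[π(i) > π(i+1)] = 1/2.
By linearity: E[X] = 59 · (1/2) = (60 − 1) · (1/2) = 59/2 ≈ 29.5000.

E[X] = 59/2 = 29.5000.


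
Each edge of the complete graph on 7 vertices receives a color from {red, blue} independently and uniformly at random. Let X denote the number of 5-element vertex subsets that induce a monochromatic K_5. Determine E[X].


Let X = Σ_S X_S over the C(7, 5) = 21 subsets S of size 5, where X_S = 1 if the K_5 on S is monochromatic.
For a fixed S, the K_5 on S has C(5, 2) = 10 edges. P[all 10 edges red] = (1/2)^10, and likewise for blue, so P[monochromatic] = 2·(1/2)^10 = 2^{1 − 10} = 1/512.
Summing: E[X] = C(7, 5) · 2^{1 − 10} = 21 · 1/512 = 21/512.
Numerically: E[X] ≈ 0.04102.

E[X] = C(7,5)·2^(1−C(5,2)) = 21/512 ≈ 0.04102.


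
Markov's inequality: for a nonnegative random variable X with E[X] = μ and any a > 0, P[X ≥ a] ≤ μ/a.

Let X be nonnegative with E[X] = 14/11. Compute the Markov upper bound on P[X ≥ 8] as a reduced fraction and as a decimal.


μ = E[X] = 14/11, a = 8.
Markov: P[X ≥ 8] ≤ μ/a = (14/11)/8 = 7/44.
Numerically: ≈ 0.159.
(Since a = 8 > μ = 1.273, the bound 7/44 is < 1 and informative.)

P[X ≥ 8] ≤ 7/44 ≈ 0.159.


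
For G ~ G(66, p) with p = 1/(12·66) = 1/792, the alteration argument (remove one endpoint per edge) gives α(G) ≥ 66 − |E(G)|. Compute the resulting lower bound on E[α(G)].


E[|E(G)|] = C(66, 2)·p = 2145 · (1/792) = 65/24.
E[α(G)] ≥ n − E[|E(G)|] = 66 − 65/24 = 1519/24.
Numerically: ≈ 63.2917.
(This is only a lower bound; the true E[α(G)] may be larger.)

E[α(G)] ≥ 1519/24 ≈ 63.2917.


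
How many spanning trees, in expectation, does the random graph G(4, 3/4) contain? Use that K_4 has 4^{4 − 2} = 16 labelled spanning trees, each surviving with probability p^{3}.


K_4 has 4^{4 − 2} = 16 labelled spanning trees.
For each such spanning tree H, let X_H = 1 if all 3 edges of H are present in G. Then P[X_H = 1] = p^{3} = (3/4)^{3} = 27/64.
By linearity of expectation: E[X] = Σ_H E[X_H] = 16 · p^{3} = 16 · 27/64 = 27/4.
Numerically: E[X] ≈ 6.75.

E[X] = 16 · (3/4)^{3} = 27/4 ≈ 6.75.


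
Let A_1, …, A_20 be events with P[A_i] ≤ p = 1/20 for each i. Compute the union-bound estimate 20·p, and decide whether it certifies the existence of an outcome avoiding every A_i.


Union bound: P[∪_{i=1}^{20} A_i] ≤ Σ_i P[A_i] ≤ 20·p = 20·(1/20) = 1.
Numerically: 1 ≈ 1.000000.
Is 1 < 1? NO.
Since the bound 1 is ≥ 1, the union bound is uninformative here; it does NOT by itself certify existence.

20·p = 1 ≈ 1.000000; existence NOT certified by the union bound.


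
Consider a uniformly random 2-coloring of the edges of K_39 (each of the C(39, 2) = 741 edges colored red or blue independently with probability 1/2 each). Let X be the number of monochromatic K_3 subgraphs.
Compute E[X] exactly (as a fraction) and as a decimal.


Let X = Σ_S X_S over the C(39, 3) = 9139 subsets S of size 3, where X_S = 1 if the K_3 on S is monochromatic.
For a fixed S, the K_3 on S has C(3, 2) = 3 edges. P[all 3 edges red] = (1/2)^3, and likewise for blue, so P[monochromatic] = 2·(1/2)^3 = 2^{1 − 3} = 1/4.
By linearity: E[X] = C(39, 3) · 2^{1 − 3} = 9139 · 1/4 = 9139/4.
Numerically: E[X] ≈ 2284.75000.

E[X] = C(39,3)·2^(1−C(3,2)) = 9139/4 ≈ 2284.75000.


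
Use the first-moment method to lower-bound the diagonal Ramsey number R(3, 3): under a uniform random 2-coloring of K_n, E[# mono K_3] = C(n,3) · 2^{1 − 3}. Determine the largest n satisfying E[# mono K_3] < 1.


We need C(n, 3) · 2^{1 − 3} < 1, i.e. C(n, 3) < 2^{3 − 1} = 4.
Check values of n near the boundary:
  n = 3: C(3, 3) = 1; 1 < 4? YES
  n = 4: C(4, 3) = 4; 4 < 4? NO
  n = 5: C(5, 3) = 10; 10 < 4? NO
  n = 6: C(6, 3) = 20; 20 < 4? NO
The largest n with C(n, 3) < 4 is n = 3 (where E[X] = 1/4 ≈ 0.250000). Hence R(3, 3) > 3, i.e. R(3, 3) ≥ 4.

Largest n = 3; hence R(3, 3) > 3.


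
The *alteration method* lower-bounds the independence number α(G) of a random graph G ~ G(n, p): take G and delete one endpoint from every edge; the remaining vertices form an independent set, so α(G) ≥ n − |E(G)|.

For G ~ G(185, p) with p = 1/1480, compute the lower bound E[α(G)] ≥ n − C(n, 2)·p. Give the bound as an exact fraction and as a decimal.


E[|E(G)|] = C(185, 2)·p = 17020 · (1/1480) = 23/2.
E[α(G)] ≥ n − E[|E(G)|] = 185 − 23/2 = 347/2.
Numerically: ≈ 173.500000.
(This is only a lower bound; the true E[α(G)] may be larger.)

E[α(G)] ≥ 347/2 ≈ 173.500000.


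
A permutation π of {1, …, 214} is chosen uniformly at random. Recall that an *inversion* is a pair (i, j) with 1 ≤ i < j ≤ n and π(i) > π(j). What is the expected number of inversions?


Write X = Σ X_I over the C(214, 2) = 22791 pairs i < j, with X_I the indicator of one inversion.
There are 22791 indicators.
For each fixed pair i < j, the values π(i) and π(j) are two distinct elements of {1, …, 214} in uniformly random order; by symmetry P[π(i) > π(j)] = 1/2.
By linearity: E[X] = 22791 · (1/2) = C(214, 2) · (1/2) = 22791/2 = 22791/2 ≈ 11395.5000.

E[X] = 22791/2 = 11395.5000.


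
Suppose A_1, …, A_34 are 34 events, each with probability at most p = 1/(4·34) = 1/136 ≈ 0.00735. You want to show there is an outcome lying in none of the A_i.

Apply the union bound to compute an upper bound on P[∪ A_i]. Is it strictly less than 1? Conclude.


Union bound: P[∪_{i=1}^{34} A_i] ≤ Σ_i P[A_i] ≤ 34·p = 34·(1/136) = 1/4.
Numerically: 1/4 ≈ 0.25000.
Is 1/4 < 1? YES.
Since P[∪ A_i] ≤ 1/4 < 1, the complement has P[∩ A_i^c] ≥ 1 − 1/4 = 3/4 > 0, so some outcome avoids every A_i.

34·p = 1/4 ≈ 0.25000; existence CERTIFIED by the union bound.


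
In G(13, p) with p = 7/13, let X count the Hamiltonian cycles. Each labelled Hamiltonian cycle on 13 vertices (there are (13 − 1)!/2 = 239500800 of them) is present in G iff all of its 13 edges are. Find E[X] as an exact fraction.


K_13 has (13 − 1)!/2 = 239500800 labelled Hamiltonian cycles.
For each such Hamiltonian cycle H, let X_H = 1 if all 13 edges of H are present in G. Then P[X_H = 1] = p^{13} = (7/13)^{13} = 96889010407/302875106592253.
By linearity: E[X] = Σ_H E[X_H] = 239500800 · p^{13} = 239500800 · 96889010407/302875106592253 = 23204995503684825600/302875106592253.
Numerically: E[X] ≈ 76615.7.

E[X] = 239500800 · (7/13)^{13} = 23204995503684825600/302875106592253 ≈ 76615.7.


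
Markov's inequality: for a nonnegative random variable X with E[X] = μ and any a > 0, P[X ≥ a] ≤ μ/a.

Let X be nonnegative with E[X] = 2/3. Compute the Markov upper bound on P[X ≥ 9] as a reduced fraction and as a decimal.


μ = E[X] = 2/3, a = 9.
Markov: P[X ≥ 9] ≤ μ/a = (2/3)/9 = 2/27.
Numerically: ≈ 0.074074.
(Since a = 9 > μ = 0.666667, the bound 2/27 is < 1 and informative.)

P[X ≥ 9] ≤ 2/27 ≈ 0.074074.


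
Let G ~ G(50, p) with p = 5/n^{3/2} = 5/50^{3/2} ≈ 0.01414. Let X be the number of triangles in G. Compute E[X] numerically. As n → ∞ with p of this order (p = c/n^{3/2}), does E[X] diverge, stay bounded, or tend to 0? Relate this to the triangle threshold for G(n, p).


Number of potential triangles: C(50, 3) = 19600.
Each occurs with probability p³ ≈ (0.01414)³ ≈ 2.828427e-06.
By linearity: E[X] = C(50, 3)·p³ ≈ 19600 · 2.828427e-06 ≈ 0.0554.
Since α = 3/2 > 1, p = c/n^{3/2} = o(1/n) is below the triangle threshold p ~ 1/n. Asymptotically E[X] ~ (c³/6)·n^{3(1−α)} = (5³/6)·n^{-1.5} → 0, so by Markov's inequality G has no triangles w.h.p.

E[X] ≈ 0.0554; in regime p = Θ(1/n^{3/2}) E[X] tends to 0 (below the triangle threshold p ~ 1/n).


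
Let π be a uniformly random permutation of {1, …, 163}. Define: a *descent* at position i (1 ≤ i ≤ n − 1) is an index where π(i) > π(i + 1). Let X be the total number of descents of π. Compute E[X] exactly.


Write X = Σ X_I over i = 1, …, 162, with X_I the indicator of one descent.
There are 162 indicators.
For each fixed i, the pair (π(i), π(i+1)) is a uniformly random ordered pair of distinct values from {1, …, 163}; by symmetry P[π(i) > π(i+1)] = 1/2.
By linearity: E[X] = 162 · (1/2) = (163 − 1) · (1/2) = 81 ≈ 81.000.

E[X] = 81 = 81.000.


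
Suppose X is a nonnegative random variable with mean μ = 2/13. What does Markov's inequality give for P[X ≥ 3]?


μ = E[X] = 2/13, a = 3.
Markov: P[X ≥ 3] ≤ μ/a = (2/13)/3 = 2/39.
Numerically: ≈ 0.051282.
(Since a = 3 > μ = 0.153846, the bound 2/39 is < 1 and informative.)

P[X ≥ 3] ≤ 2/39 ≈ 0.051282.


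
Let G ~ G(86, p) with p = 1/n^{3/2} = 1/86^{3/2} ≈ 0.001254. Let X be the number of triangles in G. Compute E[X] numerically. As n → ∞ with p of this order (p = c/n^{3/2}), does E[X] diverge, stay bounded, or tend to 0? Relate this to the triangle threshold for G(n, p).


Number of potential triangles: C(86, 3) = 102340.
Each occurs with probability p³ ≈ (0.001254)³ ≈ 1.971319e-09.
By linearity: E[X] = C(86, 3)·p³ ≈ 102340 · 1.971319e-09 ≈ 0.0002.
Since α = 3/2 > 1, p = c/n^{3/2} = o(1/n) is below the triangle threshold p ~ 1/n. Asymptotically E[X] ~ (c³/6)·n^{3(1−α)} = (1³/6)·n^{-1.5} → 0, so by Markov's inequality G has no triangles w.h.p.

E[X] ≈ 0.0002; in regime p = Θ(1/n^{3/2}) E[X] tends to 0 (below the triangle threshold p ~ 1/n).


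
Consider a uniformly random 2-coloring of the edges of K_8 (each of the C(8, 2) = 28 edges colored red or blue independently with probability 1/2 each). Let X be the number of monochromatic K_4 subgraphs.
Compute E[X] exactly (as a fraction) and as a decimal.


Let X = Σ_S X_S over the C(8, 4) = 70 subsets S of size 4, where X_S = 1 if the K_4 on S is monochromatic.
For a fixed S, the K_4 on S has C(4, 2) = 6 edges. P[all 6 edges red] = (1/2)^6, and likewise for blue, so P[monochromatic] = 2·(1/2)^6 = 2^{1 − 6} = 1/32.
By linearity of expectation: E[X] = C(8, 4) · 2^{1 − 6} = 70 · 1/32 = 35/16.
Numerically: E[X] ≈ 2.18750.

E[X] = C(8,4)·2^(1−C(4,2)) = 35/16 ≈ 2.18750.


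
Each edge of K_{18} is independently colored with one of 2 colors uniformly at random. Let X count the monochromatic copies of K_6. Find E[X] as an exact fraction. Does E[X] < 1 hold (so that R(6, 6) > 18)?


E[X] = C(18, 6) · 2^{1 − 15} = 18564 · 2^{−14} = 18564/16384.
As a reduced fraction: E[X] = 4641/4096 ≈ 1.133.
Is E[X] < 1? NO.
Since E[X] ≥ 1, the first-moment bound is inconclusive at n = 18; it does NOT by itself certify R(6, 6) > 18.

E[X] = 4641/4096 ≈ 1.133; E[X] ≥ 1; first-moment method inconclusive here.


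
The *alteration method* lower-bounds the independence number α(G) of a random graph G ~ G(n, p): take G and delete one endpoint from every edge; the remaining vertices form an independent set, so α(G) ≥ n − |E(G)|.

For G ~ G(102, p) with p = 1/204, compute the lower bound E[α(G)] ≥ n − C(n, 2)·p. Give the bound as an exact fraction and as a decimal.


E[|E(G)|] = C(102, 2)·p = 5151 · (1/204) = 101/4.
E[α(G)] ≥ n − E[|E(G)|] = 102 − 101/4 = 307/4.
Numerically: ≈ 76.7500.
(This is only a lower bound; the true E[α(G)] may be larger.)

E[α(G)] ≥ 307/4 ≈ 76.7500.


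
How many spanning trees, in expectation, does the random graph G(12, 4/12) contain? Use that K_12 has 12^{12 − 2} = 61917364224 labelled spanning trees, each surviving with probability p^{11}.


K_12 has 12^{12 − 2} = 61917364224 labelled spanning trees.
For each such spanning tree H, let X_H = 1 if all 11 edges of H are present in G. Then P[X_H = 1] = p^{11} = (1/3)^{11} = 1/177147.
By linearity of expectation: E[X] = Σ_H E[X_H] = 61917364224 · p^{11} = 61917364224 · 1/177147 = 1048576/3.
Numerically: E[X] ≈ 3.495e+05.

E[X] = 61917364224 · (1/3)^{11} = 1048576/3 ≈ 3.495e+05.


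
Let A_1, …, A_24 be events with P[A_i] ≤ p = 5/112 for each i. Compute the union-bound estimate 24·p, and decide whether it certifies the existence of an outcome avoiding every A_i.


Union bound: P[∪_{i=1}^{24} A_i] ≤ Σ_i P[A_i] ≤ 24·p = 24·(5/112) = 15/14.
Numerically: 15/14 ≈ 1.071.
Is 15/14 < 1? NO.
Since the bound 15/14 is ≥ 1, the union bound is uninformative here; it does NOT by itself certify existence.

24·p = 15/14 ≈ 1.071; existence NOT certified by the union bound.


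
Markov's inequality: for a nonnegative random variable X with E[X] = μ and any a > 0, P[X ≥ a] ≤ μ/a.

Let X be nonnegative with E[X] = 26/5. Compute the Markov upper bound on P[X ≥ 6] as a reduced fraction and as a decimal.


μ = E[X] = 26/5, a = 6.
Markov: P[X ≥ 6] ≤ μ/a = (26/5)/6 = 13/15.
Numerically: ≈ 0.86667.
(Since a = 6 > μ = 5.20000, the bound 13/15 is < 1 and informative.)

P[X ≥ 6] ≤ 13/15 ≈ 0.86667.


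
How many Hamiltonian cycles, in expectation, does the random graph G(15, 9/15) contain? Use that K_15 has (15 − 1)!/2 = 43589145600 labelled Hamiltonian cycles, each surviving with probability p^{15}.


K_15 has (15 − 1)!/2 = 43589145600 labelled Hamiltonian cycles.
For each such Hamiltonian cycle H, let X_H = 1 if all 15 edges of H are present in G. Then P[X_H = 1] = p^{15} = (3/5)^{15} = 14348907/30517578125.
By linearity: E[X] = Σ_H E[X_H] = 43589145600 · p^{15} = 43589145600 · 14348907/30517578125 = 25018263856954368/1220703125.
Numerically: E[X] ≈ 2.05e+07.

E[X] = 43589145600 · (3/5)^{15} = 25018263856954368/1220703125 ≈ 2.05e+07.


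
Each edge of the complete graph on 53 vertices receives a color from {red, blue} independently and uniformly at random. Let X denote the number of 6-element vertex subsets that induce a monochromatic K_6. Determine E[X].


Let X = Σ_S X_S over the C(53, 6) = 22957480 subsets S of size 6, where X_S = 1 if the K_6 on S is monochromatic.
For a fixed S, the K_6 on S has C(6, 2) = 15 edges. P[all 15 edges red] = (1/2)^15, and likewise for blue, so P[monochromatic] = 2·(1/2)^15 = 2^{1 − 15} = 1/16384.
Summing: E[X] = C(53, 6) · 2^{1 − 15} = 22957480 · 1/16384 = 2869685/2048.
Numerically: E[X] ≈ 1401.213.

E[X] = C(53,6)·2^(1−C(6,2)) = 2869685/2048 ≈ 1401.213.


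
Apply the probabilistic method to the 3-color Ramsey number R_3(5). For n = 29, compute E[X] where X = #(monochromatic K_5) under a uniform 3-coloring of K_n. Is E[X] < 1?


E[X] = C(29, 5) · 3^{1 − 10} = 118755 · 3^{−9} = 118755/19683.
As a reduced fraction: E[X] = 13195/2187 ≈ 6.033.
Is E[X] < 1? NO.
Since E[X] ≥ 1, the first-moment bound is inconclusive at n = 29; it does NOT by itself certify R_3(5) > 29.

E[X] = 13195/2187 ≈ 6.033; E[X] ≥ 1; first-moment method inconclusive here.


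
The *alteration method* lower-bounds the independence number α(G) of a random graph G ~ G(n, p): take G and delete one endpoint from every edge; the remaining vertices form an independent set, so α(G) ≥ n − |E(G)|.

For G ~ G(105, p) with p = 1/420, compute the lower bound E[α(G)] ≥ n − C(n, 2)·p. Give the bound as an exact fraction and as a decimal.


E[|E(G)|] = C(105, 2)·p = 5460 · (1/420) = 13.
E[α(G)] ≥ n − E[|E(G)|] = 105 − 13 = 92.
Numerically: ≈ 92.000.
(This is only a lower bound; the true E[α(G)] may be larger.)

E[α(G)] ≥ 92 ≈ 92.000.


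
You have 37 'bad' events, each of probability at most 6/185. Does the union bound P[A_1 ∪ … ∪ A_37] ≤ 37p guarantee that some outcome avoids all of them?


Union bound: P[∪_{i=1}^{37} A_i] ≤ Σ_i P[A_i] ≤ 37·p = 37·(6/185) = 6/5.
Numerically: 6/5 ≈ 1.2000000.
Is 6/5 < 1? NO.
Since the bound 6/5 is ≥ 1, the union bound is uninformative here; it does NOT by itself certify existence.

37·p = 6/5 ≈ 1.2000000; existence NOT certified by the union bound.
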